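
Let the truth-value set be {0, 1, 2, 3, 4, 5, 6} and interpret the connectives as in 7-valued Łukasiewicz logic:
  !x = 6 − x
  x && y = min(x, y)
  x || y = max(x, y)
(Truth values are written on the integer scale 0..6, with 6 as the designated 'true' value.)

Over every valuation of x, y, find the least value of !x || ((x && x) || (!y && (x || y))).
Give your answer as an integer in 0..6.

Take x = 3, y = 0:
!x = !3 = 3
x && x = 3 && 3 = 3
!y = !0 = 6
x || y = 3 || 0 = 3
!y && (x || y) = 6 && 3 = 3
(x && x) || (!y && (x || y)) = 3 || 3 = 3
!x || ((x && x) || (!y && (x || y))) = 3 || 3 = 3
No assignment yields a value below 3, so this is the minimum.

3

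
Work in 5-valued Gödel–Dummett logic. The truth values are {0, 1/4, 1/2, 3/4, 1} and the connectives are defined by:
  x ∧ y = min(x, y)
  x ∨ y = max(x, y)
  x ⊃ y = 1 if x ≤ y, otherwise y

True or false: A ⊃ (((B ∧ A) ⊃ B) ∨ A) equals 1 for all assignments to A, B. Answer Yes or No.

Yes

At A = 1/2, B = 1/2, for instance:
B ∧ A = 1/2 ∧ 1/2 = 1/2
(B ∧ A) ⊃ B = 1/2 ⊃ 1/2 = 1
((B ∧ A) ⊃ B) ∨ A = 1 ∨ 1/2 = 1
A ⊃ (((B ∧ A) ⊃ B) ∨ A) = 1/2 ⊃ 1 = 1
and checking the remaining 24 assignments likewise gives ≥ 1 in every case.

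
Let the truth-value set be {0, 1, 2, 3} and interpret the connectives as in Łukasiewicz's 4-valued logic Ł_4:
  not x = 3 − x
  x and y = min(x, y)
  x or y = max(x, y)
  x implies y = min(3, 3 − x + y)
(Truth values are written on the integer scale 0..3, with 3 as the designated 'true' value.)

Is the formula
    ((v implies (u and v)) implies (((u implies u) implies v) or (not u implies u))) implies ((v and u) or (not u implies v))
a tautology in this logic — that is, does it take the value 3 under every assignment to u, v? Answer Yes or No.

No

Counterexample: take u = 0, v = 1.
u and v = 0 and 1 = 0
v implies (u and v) = 1 implies 0 = 2
u implies u = 0 implies 0 = 3
(u implies u) implies v = 3 implies 1 = 1
not u = not 0 = 3
not u implies u = 3 implies 0 = 0
((u implies u) implies v) or (not u implies u) = 1 or 0 = 1
(v implies (u and v)) implies (((u implies u) implies v) or (not u implies u)) = 2 implies 1 = 2
v and u = 1 and 0 = 0
not u = not 0 = 3
not u implies v = 3 implies 1 = 1
(v and u) or (not u implies v) = 0 or 1 = 1
((v implies (u and v)) implies (((u implies u) implies v) or (not u implies u))) implies ((v and u) or (not u implies v)) = 2 implies 1 = 2
This gives 2 ≠ 3.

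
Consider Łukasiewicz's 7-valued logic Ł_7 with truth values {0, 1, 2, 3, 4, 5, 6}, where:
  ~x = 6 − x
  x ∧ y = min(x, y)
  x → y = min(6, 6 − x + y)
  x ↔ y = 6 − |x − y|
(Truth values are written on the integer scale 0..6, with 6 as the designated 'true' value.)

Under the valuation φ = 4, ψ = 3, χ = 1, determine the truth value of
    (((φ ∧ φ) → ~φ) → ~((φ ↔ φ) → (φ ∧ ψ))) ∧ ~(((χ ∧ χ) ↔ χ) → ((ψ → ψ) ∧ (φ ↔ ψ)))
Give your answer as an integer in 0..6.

1

φ ∧ φ = 4 ∧ 4 = 4
~φ = ~4 = 2
(φ ∧ φ) → ~φ = 4 → 2 = 4
φ ↔ φ = 4 ↔ 4 = 6
φ ∧ ψ = 4 ∧ 3 = 3
(φ ↔ φ) → (φ ∧ ψ) = 6 → 3 = 3
~((φ ↔ φ) → (φ ∧ ψ)) = ~3 = 3
((φ ∧ φ) → ~φ) → ~((φ ↔ φ) → (φ ∧ ψ)) = 4 → 3 = 5
χ ∧ χ = 1 ∧ 1 = 1
(χ ∧ χ) ↔ χ = 1 ↔ 1 = 6
ψ → ψ = 3 → 3 = 6
φ ↔ ψ = 4 ↔ 3 = 5
(ψ → ψ) ∧ (φ ↔ ψ) = 6 ∧ 5 = 5
((χ ∧ χ) ↔ χ) → ((ψ → ψ) ∧ (φ ↔ ψ)) = 6 → 5 = 5
~(((χ ∧ χ) ↔ χ) → ((ψ → ψ) ∧ (φ ↔ ψ))) = ~5 = 1
(((φ ∧ φ) → ~φ) → ~((φ ↔ φ) → (φ ∧ ψ))) ∧ ~(((χ ∧ χ) ↔ χ) → ((ψ → ψ) ∧ (φ ↔ ψ))) = 5 ∧ 1 = 1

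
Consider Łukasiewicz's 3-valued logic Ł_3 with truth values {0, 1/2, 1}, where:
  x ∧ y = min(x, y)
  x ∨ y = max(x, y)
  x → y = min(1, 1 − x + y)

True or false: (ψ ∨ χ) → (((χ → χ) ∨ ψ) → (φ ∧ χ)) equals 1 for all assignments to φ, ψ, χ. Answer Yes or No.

No

Counterexample: take φ = 0, ψ = 0, χ = 1/2.
ψ ∨ χ = 0 ∨ 1/2 = 1/2
χ → χ = 1/2 → 1/2 = 1
(χ → χ) ∨ ψ = 1 ∨ 0 = 1
φ ∧ χ = 0 ∧ 1/2 = 0
((χ → χ) ∨ ψ) → (φ ∧ χ) = 1 → 0 = 0
(ψ ∨ χ) → (((χ → χ) ∨ ψ) → (φ ∧ χ)) = 1/2 → 0 = 1/2
This gives 1/2 ≠ 1.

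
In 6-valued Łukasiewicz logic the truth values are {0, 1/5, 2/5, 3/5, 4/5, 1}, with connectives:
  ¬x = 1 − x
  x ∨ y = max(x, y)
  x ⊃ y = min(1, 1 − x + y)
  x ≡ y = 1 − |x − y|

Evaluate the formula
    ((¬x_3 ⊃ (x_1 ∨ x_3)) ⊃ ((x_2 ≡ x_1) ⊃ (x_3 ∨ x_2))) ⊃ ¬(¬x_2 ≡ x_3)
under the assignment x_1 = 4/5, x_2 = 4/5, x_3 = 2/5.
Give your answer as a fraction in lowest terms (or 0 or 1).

2/5

¬x_3 = ¬2/5 = 3/5
x_1 ∨ x_3 = 4/5 ∨ 2/5 = 4/5
¬x_3 ⊃ (x_1 ∨ x_3) = 3/5 ⊃ 4/5 = 1
x_2 ≡ x_1 = 4/5 ≡ 4/5 = 1
x_3 ∨ x_2 = 2/5 ∨ 4/5 = 4/5
(x_2 ≡ x_1) ⊃ (x_3 ∨ x_2) = 1 ⊃ 4/5 = 4/5
(¬x_3 ⊃ (x_1 ∨ x_3)) ⊃ ((x_2 ≡ x_1) ⊃ (x_3 ∨ x_2)) = 1 ⊃ 4/5 = 4/5
¬x_2 = ¬4/5 = 1/5
¬x_2 ≡ x_3 = 1/5 ≡ 2/5 = 4/5
¬(¬x_2 ≡ x_3) = ¬4/5 = 1/5
((¬x_3 ⊃ (x_1 ∨ x_3)) ⊃ ((x_2 ≡ x_1) ⊃ (x_3 ∨ x_2))) ⊃ ¬(¬x_2 ≡ x_3) = 4/5 ⊃ 1/5 = 2/5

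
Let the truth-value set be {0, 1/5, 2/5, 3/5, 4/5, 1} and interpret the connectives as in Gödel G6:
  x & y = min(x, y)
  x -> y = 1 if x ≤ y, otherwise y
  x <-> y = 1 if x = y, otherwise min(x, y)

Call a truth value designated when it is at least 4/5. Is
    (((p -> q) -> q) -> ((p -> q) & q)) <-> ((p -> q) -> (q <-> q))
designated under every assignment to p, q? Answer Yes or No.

Counterexample: take p = 1/5, q = 0.
p -> q = 1/5 -> 0 = 0
(p -> q) -> q = 0 -> 0 = 1
p -> q = 1/5 -> 0 = 0
(p -> q) & q = 0 & 0 = 0
((p -> q) -> q) -> ((p -> q) & q) = 1 -> 0 = 0
p -> q = 1/5 -> 0 = 0
q <-> q = 0 <-> 0 = 1
(p -> q) -> (q <-> q) = 0 -> 1 = 1
(((p -> q) -> q) -> ((p -> q) & q)) <-> ((p -> q) -> (q <-> q)) = 0 <-> 1 = 0
This gives 0, which is below 4/5.

No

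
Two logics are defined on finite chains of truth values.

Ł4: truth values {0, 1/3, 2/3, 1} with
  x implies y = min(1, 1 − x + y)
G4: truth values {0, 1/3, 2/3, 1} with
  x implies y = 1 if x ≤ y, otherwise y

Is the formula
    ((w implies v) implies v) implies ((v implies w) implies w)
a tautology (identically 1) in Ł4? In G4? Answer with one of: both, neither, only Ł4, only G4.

only Ł4

In Ł4: every assignment gives 1 — tautology.
In G4: at v = 0, w = 1/3 the value is 1/3 — not a tautology.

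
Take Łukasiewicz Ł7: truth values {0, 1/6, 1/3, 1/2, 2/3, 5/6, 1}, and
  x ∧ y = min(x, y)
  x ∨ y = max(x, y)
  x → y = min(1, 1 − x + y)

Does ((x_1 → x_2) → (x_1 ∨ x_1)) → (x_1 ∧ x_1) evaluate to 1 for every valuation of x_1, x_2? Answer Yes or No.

Counterexample: take x_1 = 1/6, x_2 = 0.
x_1 → x_2 = 1/6 → 0 = 5/6
x_1 ∨ x_1 = 1/6 ∨ 1/6 = 1/6
(x_1 → x_2) → (x_1 ∨ x_1) = 5/6 → 1/6 = 1/3
x_1 ∧ x_1 = 1/6 ∧ 1/6 = 1/6
((x_1 → x_2) → (x_1 ∨ x_1)) → (x_1 ∧ x_1) = 1/3 → 1/6 = 5/6
This gives 5/6 ≠ 1.

No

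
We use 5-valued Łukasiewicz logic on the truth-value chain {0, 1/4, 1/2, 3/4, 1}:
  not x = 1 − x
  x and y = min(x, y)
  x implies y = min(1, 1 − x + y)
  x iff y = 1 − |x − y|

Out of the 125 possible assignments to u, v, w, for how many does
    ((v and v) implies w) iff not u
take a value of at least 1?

value 1: 25 assignments (counts)
value 3/4: 34 assignments
value 1/2: 28 assignments
value 1/4: 22 assignments
value 0: 16 assignments
So 25 of the 125 assignments meet the threshold.

25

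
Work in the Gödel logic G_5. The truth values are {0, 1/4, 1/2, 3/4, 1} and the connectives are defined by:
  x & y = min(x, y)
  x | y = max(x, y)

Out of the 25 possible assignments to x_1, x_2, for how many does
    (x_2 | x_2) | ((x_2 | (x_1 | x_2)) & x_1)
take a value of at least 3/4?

value 1: 9 assignments (counts)
value 3/4: 7 assignments (counts)
value 1/2: 5 assignments
value 1/4: 3 assignments
value 0: 1 assignment
So 16 of the 25 assignments meet the threshold.

16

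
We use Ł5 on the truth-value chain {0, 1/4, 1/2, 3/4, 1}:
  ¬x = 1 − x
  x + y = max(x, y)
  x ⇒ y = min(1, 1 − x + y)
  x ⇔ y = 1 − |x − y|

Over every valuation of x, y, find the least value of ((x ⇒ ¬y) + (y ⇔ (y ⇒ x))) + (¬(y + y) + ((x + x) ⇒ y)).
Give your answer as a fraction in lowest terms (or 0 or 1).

Take x = 1, y = 1/2:
¬y = ¬1/2 = 1/2
x ⇒ ¬y = 1 ⇒ 1/2 = 1/2
y ⇒ x = 1/2 ⇒ 1 = 1
y ⇔ (y ⇒ x) = 1/2 ⇔ 1 = 1/2
(x ⇒ ¬y) + (y ⇔ (y ⇒ x)) = 1/2 + 1/2 = 1/2
y + y = 1/2 + 1/2 = 1/2
¬(y + y) = ¬1/2 = 1/2
x + x = 1 + 1 = 1
(x + x) ⇒ y = 1 ⇒ 1/2 = 1/2
¬(y + y) + ((x + x) ⇒ y) = 1/2 + 1/2 = 1/2
((x ⇒ ¬y) + (y ⇔ (y ⇒ x))) + (¬(y + y) + ((x + x) ⇒ y)) = 1/2 + 1/2 = 1/2
No assignment yields a value below 1/2, so this is the minimum.

1/2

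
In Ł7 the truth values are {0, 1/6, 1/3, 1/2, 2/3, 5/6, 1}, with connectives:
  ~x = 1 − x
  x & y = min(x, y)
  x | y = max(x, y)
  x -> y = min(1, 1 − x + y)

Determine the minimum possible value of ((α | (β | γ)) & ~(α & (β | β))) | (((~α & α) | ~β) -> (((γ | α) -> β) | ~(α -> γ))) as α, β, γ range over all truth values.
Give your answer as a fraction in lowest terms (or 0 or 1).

1/2

Take α = 0, β = 0, γ = 1/2:
β | γ = 0 | 1/2 = 1/2
α | (β | γ) = 0 | 1/2 = 1/2
β | β = 0 | 0 = 0
α & (β | β) = 0 & 0 = 0
~(α & (β | β)) = ~0 = 1
(α | (β | γ)) & ~(α & (β | β)) = 1/2 & 1 = 1/2
~α = ~0 = 1
~α & α = 1 & 0 = 0
~β = ~0 = 1
(~α & α) | ~β = 0 | 1 = 1
γ | α = 1/2 | 0 = 1/2
(γ | α) -> β = 1/2 -> 0 = 1/2
α -> γ = 0 -> 1/2 = 1
~(α -> γ) = ~1 = 0
((γ | α) -> β) | ~(α -> γ) = 1/2 | 0 = 1/2
((~α & α) | ~β) -> (((γ | α) -> β) | ~(α -> γ)) = 1 -> 1/2 = 1/2
((α | (β | γ)) & ~(α & (β | β))) | (((~α & α) | ~β) -> (((γ | α) -> β) | ~(α -> γ))) = 1/2 | 1/2 = 1/2
No assignment yields a value below 1/2, so this is the minimum.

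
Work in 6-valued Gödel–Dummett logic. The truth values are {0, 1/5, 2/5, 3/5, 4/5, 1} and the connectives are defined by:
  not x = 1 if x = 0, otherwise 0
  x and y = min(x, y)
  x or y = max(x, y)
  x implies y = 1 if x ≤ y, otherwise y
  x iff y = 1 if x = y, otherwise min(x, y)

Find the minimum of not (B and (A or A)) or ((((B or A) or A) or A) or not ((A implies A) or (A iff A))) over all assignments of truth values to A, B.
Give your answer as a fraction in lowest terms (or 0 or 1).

Take A = 1/5, B = 1/5:
A or A = 1/5 or 1/5 = 1/5
B and (A or A) = 1/5 and 1/5 = 1/5
not (B and (A or A)) = not 1/5 = 0
B or A = 1/5 or 1/5 = 1/5
(B or A) or A = 1/5 or 1/5 = 1/5
((B or A) or A) or A = 1/5 or 1/5 = 1/5
A implies A = 1/5 implies 1/5 = 1
A iff A = 1/5 iff 1/5 = 1
(A implies A) or (A iff A) = 1 or 1 = 1
not ((A implies A) or (A iff A)) = not 1 = 0
(((B or A) or A) or A) or not ((A implies A) or (A iff A)) = 1/5 or 0 = 1/5
not (B and (A or A)) or ((((B or A) or A) or A) or not ((A implies A) or (A iff A))) = 0 or 1/5 = 1/5
No assignment yields a value below 1/5, so this is the minimum.

1/5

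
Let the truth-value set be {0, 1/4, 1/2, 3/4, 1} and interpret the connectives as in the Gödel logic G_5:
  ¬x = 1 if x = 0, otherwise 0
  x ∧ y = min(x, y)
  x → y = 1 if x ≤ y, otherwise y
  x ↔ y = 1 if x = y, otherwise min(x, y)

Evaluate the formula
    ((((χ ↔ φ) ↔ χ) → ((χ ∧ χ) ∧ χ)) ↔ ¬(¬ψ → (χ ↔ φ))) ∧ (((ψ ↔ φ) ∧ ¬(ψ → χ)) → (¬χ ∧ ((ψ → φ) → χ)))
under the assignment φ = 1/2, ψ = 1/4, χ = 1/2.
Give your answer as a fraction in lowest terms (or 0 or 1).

χ ↔ φ = 1/2 ↔ 1/2 = 1
(χ ↔ φ) ↔ χ = 1 ↔ 1/2 = 1/2
χ ∧ χ = 1/2 ∧ 1/2 = 1/2
(χ ∧ χ) ∧ χ = 1/2 ∧ 1/2 = 1/2
((χ ↔ φ) ↔ χ) → ((χ ∧ χ) ∧ χ) = 1/2 → 1/2 = 1
¬ψ = ¬1/4 = 0
χ ↔ φ = 1/2 ↔ 1/2 = 1
¬ψ → (χ ↔ φ) = 0 → 1 = 1
¬(¬ψ → (χ ↔ φ)) = ¬1 = 0
(((χ ↔ φ) ↔ χ) → ((χ ∧ χ) ∧ χ)) ↔ ¬(¬ψ → (χ ↔ φ)) = 1 ↔ 0 = 0
ψ ↔ φ = 1/4 ↔ 1/2 = 1/4
ψ → χ = 1/4 → 1/2 = 1
¬(ψ → χ) = ¬1 = 0
(ψ ↔ φ) ∧ ¬(ψ → χ) = 1/4 ∧ 0 = 0
¬χ = ¬1/2 = 0
ψ → φ = 1/4 → 1/2 = 1
(ψ → φ) → χ = 1 → 1/2 = 1/2
¬χ ∧ ((ψ → φ) → χ) = 0 ∧ 1/2 = 0
((ψ ↔ φ) ∧ ¬(ψ → χ)) → (¬χ ∧ ((ψ → φ) → χ)) = 0 → 0 = 1
((((χ ↔ φ) ↔ χ) → ((χ ∧ χ) ∧ χ)) ↔ ¬(¬ψ → (χ ↔ φ))) ∧ (((ψ ↔ φ) ∧ ¬(ψ → χ)) → (¬χ ∧ ((ψ → φ) → χ))) = 0 ∧ 1 = 0

0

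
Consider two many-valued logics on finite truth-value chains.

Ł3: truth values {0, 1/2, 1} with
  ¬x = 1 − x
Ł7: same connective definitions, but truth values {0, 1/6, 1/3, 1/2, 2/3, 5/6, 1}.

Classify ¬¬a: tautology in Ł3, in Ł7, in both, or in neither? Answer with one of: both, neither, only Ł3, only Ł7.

In Ł3: at a = 0 the value is 0 — not a tautology.
In Ł7: at a = 0 the value is 0 — not a tautology.

neither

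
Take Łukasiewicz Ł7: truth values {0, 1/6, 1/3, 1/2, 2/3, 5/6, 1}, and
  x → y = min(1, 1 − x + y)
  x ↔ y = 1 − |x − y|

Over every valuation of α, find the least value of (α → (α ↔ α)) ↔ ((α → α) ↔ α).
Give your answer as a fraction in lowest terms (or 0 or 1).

0

Take α = 0:
α ↔ α = 0 ↔ 0 = 1
α → (α ↔ α) = 0 → 1 = 1
α → α = 0 → 0 = 1
(α → α) ↔ α = 1 ↔ 0 = 0
(α → (α ↔ α)) ↔ ((α → α) ↔ α) = 1 ↔ 0 = 0
No assignment yields a value below 0, so this is the minimum.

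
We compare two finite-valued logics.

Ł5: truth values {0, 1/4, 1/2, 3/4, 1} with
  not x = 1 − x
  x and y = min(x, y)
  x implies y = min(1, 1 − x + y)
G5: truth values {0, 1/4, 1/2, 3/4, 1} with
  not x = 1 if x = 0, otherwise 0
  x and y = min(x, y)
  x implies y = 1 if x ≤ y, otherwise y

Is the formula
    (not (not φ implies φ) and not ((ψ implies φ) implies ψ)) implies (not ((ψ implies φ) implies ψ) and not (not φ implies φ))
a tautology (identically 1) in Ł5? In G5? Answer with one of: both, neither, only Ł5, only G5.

In Ł5: every assignment gives 1 — tautology.
In G5: every assignment gives 1 — tautology.

both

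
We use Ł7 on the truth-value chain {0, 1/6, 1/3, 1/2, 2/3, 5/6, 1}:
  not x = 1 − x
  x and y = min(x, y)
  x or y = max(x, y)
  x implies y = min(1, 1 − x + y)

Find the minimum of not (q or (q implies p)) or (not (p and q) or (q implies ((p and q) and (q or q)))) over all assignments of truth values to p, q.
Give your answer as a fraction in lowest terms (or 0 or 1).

1/2

Take p = 1/2, q = 1:
q implies p = 1 implies 1/2 = 1/2
q or (q implies p) = 1 or 1/2 = 1
not (q or (q implies p)) = not 1 = 0
p and q = 1/2 and 1 = 1/2
not (p and q) = not 1/2 = 1/2
p and q = 1/2 and 1 = 1/2
q or q = 1 or 1 = 1
(p and q) and (q or q) = 1/2 and 1 = 1/2
q implies ((p and q) and (q or q)) = 1 implies 1/2 = 1/2
not (p and q) or (q implies ((p and q) and (q or q))) = 1/2 or 1/2 = 1/2
not (q or (q implies p)) or (not (p and q) or (q implies ((p and q) and (q or q)))) = 0 or 1/2 = 1/2
No assignment yields a value below 1/2, so this is the minimum.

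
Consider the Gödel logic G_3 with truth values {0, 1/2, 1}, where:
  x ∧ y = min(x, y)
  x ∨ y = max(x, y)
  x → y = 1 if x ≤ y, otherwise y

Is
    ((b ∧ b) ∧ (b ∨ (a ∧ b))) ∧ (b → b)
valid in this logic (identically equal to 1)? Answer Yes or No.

No

Counterexample: take a = 0, b = 0.
b ∧ b = 0 ∧ 0 = 0
a ∧ b = 0 ∧ 0 = 0
b ∨ (a ∧ b) = 0 ∨ 0 = 0
(b ∧ b) ∧ (b ∨ (a ∧ b)) = 0 ∧ 0 = 0
b → b = 0 → 0 = 1
((b ∧ b) ∧ (b ∨ (a ∧ b))) ∧ (b → b) = 0 ∧ 1 = 0
This gives 0 ≠ 1.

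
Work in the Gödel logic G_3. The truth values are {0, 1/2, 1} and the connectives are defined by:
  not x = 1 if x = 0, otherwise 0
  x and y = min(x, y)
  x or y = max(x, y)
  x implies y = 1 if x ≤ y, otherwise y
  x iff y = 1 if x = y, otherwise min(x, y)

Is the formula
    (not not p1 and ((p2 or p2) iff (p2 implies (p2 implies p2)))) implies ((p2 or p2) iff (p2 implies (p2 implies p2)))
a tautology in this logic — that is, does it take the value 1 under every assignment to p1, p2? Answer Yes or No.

Yes

p1 = 0, p2 = 0 ↦ 1
p1 = 0, p2 = 1/2 ↦ 1
p1 = 0, p2 = 1 ↦ 1
p1 = 1/2, p2 = 0 ↦ 1
p1 = 1/2, p2 = 1/2 ↦ 1
p1 = 1/2, p2 = 1 ↦ 1
p1 = 1, p2 = 0 ↦ 1
p1 = 1, p2 = 1/2 ↦ 1
p1 = 1, p2 = 1 ↦ 1
Every assignment gives a value ≥ 1.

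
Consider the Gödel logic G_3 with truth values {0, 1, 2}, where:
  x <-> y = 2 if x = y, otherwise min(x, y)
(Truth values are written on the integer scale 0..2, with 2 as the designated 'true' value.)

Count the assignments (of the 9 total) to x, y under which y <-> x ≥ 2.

3

x = 0, y = 0 ↦ 2  ≥
x = 0, y = 1 ↦ 0  <
x = 0, y = 2 ↦ 0  <
x = 1, y = 0 ↦ 0  <
x = 1, y = 1 ↦ 2  ≥
x = 1, y = 2 ↦ 1  <
x = 2, y = 0 ↦ 0  <
x = 2, y = 1 ↦ 1  <
x = 2, y = 2 ↦ 2  ≥
So 3 of the 9 assignments meet the threshold.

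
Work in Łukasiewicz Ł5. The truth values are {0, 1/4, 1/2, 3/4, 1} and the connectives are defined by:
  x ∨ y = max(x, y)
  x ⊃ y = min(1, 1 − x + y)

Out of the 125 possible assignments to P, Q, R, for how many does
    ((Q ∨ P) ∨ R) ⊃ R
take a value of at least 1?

55

value 1: 55 assignments (counts)
value 3/4: 24 assignments
value 1/2: 21 assignments
value 1/4: 16 assignments
value 0: 9 assignments
So 55 of the 125 assignments meet the threshold.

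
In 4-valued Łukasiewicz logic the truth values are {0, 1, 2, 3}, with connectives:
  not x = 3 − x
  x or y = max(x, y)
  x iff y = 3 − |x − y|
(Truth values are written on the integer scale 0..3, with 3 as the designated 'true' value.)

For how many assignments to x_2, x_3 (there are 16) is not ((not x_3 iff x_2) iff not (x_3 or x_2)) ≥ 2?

7

x_2 = 0, x_3 = 0 ↦ 3  ≥
x_2 = 0, x_3 = 1 ↦ 1  <
x_2 = 0, x_3 = 2 ↦ 1  <
x_2 = 0, x_3 = 3 ↦ 3  ≥
x_2 = 1, x_3 = 0 ↦ 1  <
x_2 = 1, x_3 = 1 ↦ 0  <
x_2 = 1, x_3 = 2 ↦ 2  ≥
x_2 = 1, x_3 = 3 ↦ 2  ≥
x_2 = 2, x_3 = 0 ↦ 1  <
x_2 = 2, x_3 = 1 ↦ 2  ≥
x_2 = 2, x_3 = 2 ↦ 1  <
x_2 = 2, x_3 = 3 ↦ 1  <
x_2 = 3, x_3 = 0 ↦ 3  ≥
x_2 = 3, x_3 = 1 ↦ 2  ≥
x_2 = 3, x_3 = 2 ↦ 1  <
x_2 = 3, x_3 = 3 ↦ 0  <
So 7 of the 16 assignments meet the threshold.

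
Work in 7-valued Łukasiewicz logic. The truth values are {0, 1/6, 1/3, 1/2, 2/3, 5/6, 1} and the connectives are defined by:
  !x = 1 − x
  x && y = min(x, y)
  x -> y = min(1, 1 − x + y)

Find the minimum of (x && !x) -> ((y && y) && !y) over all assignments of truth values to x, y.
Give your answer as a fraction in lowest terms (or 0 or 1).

1/2

Take x = 1/2, y = 0:
!x = !1/2 = 1/2
x && !x = 1/2 && 1/2 = 1/2
y && y = 0 && 0 = 0
!y = !0 = 1
(y && y) && !y = 0 && 1 = 0
(x && !x) -> ((y && y) && !y) = 1/2 -> 0 = 1/2
No assignment yields a value below 1/2, so this is the minimum.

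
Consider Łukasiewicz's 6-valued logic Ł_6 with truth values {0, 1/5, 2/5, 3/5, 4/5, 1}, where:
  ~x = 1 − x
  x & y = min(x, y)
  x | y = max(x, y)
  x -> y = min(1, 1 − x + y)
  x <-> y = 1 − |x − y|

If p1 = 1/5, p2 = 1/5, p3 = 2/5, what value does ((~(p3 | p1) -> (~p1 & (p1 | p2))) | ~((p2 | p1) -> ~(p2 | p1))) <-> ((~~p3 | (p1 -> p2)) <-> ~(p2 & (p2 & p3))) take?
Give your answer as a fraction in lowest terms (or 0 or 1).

p3 | p1 = 2/5 | 1/5 = 2/5
~(p3 | p1) = ~2/5 = 3/5
~p1 = ~1/5 = 4/5
p1 | p2 = 1/5 | 1/5 = 1/5
~p1 & (p1 | p2) = 4/5 & 1/5 = 1/5
~(p3 | p1) -> (~p1 & (p1 | p2)) = 3/5 -> 1/5 = 3/5
p2 | p1 = 1/5 | 1/5 = 1/5
p2 | p1 = 1/5 | 1/5 = 1/5
~(p2 | p1) = ~1/5 = 4/5
(p2 | p1) -> ~(p2 | p1) = 1/5 -> 4/5 = 1
~((p2 | p1) -> ~(p2 | p1)) = ~1 = 0
(~(p3 | p1) -> (~p1 & (p1 | p2))) | ~((p2 | p1) -> ~(p2 | p1)) = 3/5 | 0 = 3/5
~p3 = ~2/5 = 3/5
~~p3 = ~3/5 = 2/5
p1 -> p2 = 1/5 -> 1/5 = 1
~~p3 | (p1 -> p2) = 2/5 | 1 = 1
p2 & p3 = 1/5 & 2/5 = 1/5
p2 & (p2 & p3) = 1/5 & 1/5 = 1/5
~(p2 & (p2 & p3)) = ~1/5 = 4/5
(~~p3 | (p1 -> p2)) <-> ~(p2 & (p2 & p3)) = 1 <-> 4/5 = 4/5
((~(p3 | p1) -> (~p1 & (p1 | p2))) | ~((p2 | p1) -> ~(p2 | p1))) <-> ((~~p3 | (p1 -> p2)) <-> ~(p2 & (p2 & p3))) = 3/5 <-> 4/5 = 4/5

4/5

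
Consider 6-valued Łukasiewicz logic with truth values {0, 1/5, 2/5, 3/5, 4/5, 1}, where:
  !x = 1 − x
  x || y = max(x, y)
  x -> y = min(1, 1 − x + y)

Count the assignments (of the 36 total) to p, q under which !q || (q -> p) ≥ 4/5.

value 1: 21 assignments (counts)
value 4/5: 5 assignments (counts)
value 3/5: 4 assignments
value 2/5: 3 assignments
value 1/5: 2 assignments
value 0: 1 assignment
So 26 of the 36 assignments meet the threshold.

26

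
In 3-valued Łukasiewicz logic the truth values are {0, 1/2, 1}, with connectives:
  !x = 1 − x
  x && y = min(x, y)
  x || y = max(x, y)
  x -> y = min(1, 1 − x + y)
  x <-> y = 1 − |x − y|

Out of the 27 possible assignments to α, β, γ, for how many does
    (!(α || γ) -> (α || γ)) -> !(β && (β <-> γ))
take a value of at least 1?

value 1: 13 assignments (counts)
value 1/2: 11 assignments
value 0: 3 assignments
So 13 of the 27 assignments meet the threshold.

13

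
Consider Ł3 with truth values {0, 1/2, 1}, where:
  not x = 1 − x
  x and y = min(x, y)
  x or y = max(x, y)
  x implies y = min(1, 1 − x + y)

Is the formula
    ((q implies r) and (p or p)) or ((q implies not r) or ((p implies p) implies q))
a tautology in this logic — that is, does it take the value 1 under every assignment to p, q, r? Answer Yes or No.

Counterexample: take p = 0, q = 1/2, r = 1.
q implies r = 1/2 implies 1 = 1
p or p = 0 or 0 = 0
(q implies r) and (p or p) = 1 and 0 = 0
not r = not 1 = 0
q implies not r = 1/2 implies 0 = 1/2
p implies p = 0 implies 0 = 1
(p implies p) implies q = 1 implies 1/2 = 1/2
(q implies not r) or ((p implies p) implies q) = 1/2 or 1/2 = 1/2
((q implies r) and (p or p)) or ((q implies not r) or ((p implies p) implies q)) = 0 or 1/2 = 1/2
This gives 1/2 ≠ 1.

No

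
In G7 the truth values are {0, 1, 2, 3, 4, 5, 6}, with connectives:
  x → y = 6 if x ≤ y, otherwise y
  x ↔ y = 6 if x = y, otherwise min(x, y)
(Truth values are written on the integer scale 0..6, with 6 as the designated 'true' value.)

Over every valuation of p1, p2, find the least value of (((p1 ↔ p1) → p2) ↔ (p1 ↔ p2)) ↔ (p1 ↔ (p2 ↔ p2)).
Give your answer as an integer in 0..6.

1

Take p1 = 1, p2 = 0:
p1 ↔ p1 = 1 ↔ 1 = 6
(p1 ↔ p1) → p2 = 6 → 0 = 0
p1 ↔ p2 = 1 ↔ 0 = 0
((p1 ↔ p1) → p2) ↔ (p1 ↔ p2) = 0 ↔ 0 = 6
p2 ↔ p2 = 0 ↔ 0 = 6
p1 ↔ (p2 ↔ p2) = 1 ↔ 6 = 1
(((p1 ↔ p1) → p2) ↔ (p1 ↔ p2)) ↔ (p1 ↔ (p2 ↔ p2)) = 6 ↔ 1 = 1
No assignment yields a value below 1, so this is the minimum.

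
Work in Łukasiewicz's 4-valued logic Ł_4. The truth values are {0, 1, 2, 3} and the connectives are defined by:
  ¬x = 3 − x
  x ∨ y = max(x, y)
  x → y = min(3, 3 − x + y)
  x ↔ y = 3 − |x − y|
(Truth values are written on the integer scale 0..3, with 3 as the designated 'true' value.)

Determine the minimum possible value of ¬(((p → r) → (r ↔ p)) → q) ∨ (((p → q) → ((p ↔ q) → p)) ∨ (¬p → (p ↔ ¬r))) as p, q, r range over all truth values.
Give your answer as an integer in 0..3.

1

Take p = 0, q = 1, r = 1:
p → r = 0 → 1 = 3
r ↔ p = 1 ↔ 0 = 2
(p → r) → (r ↔ p) = 3 → 2 = 2
((p → r) → (r ↔ p)) → q = 2 → 1 = 2
¬(((p → r) → (r ↔ p)) → q) = ¬2 = 1
p → q = 0 → 1 = 3
p ↔ q = 0 ↔ 1 = 2
(p ↔ q) → p = 2 → 0 = 1
(p → q) → ((p ↔ q) → p) = 3 → 1 = 1
¬p = ¬0 = 3
¬r = ¬1 = 2
p ↔ ¬r = 0 ↔ 2 = 1
¬p → (p ↔ ¬r) = 3 → 1 = 1
((p → q) → ((p ↔ q) → p)) ∨ (¬p → (p ↔ ¬r)) = 1 ∨ 1 = 1
¬(((p → r) → (r ↔ p)) → q) ∨ (((p → q) → ((p ↔ q) → p)) ∨ (¬p → (p ↔ ¬r))) = 1 ∨ 1 = 1
No assignment yields a value below 1, so this is the minimum.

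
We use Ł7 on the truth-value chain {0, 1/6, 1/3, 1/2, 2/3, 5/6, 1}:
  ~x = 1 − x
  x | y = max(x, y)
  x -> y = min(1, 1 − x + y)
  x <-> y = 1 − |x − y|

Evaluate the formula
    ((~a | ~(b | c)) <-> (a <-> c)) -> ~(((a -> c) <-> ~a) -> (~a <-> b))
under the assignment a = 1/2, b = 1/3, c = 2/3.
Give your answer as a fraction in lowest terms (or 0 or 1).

~a = ~1/2 = 1/2
b | c = 1/3 | 2/3 = 2/3
~(b | c) = ~2/3 = 1/3
~a | ~(b | c) = 1/2 | 1/3 = 1/2
a <-> c = 1/2 <-> 2/3 = 5/6
(~a | ~(b | c)) <-> (a <-> c) = 1/2 <-> 5/6 = 2/3
a -> c = 1/2 -> 2/3 = 1
~a = ~1/2 = 1/2
(a -> c) <-> ~a = 1 <-> 1/2 = 1/2
~a = ~1/2 = 1/2
~a <-> b = 1/2 <-> 1/3 = 5/6
((a -> c) <-> ~a) -> (~a <-> b) = 1/2 -> 5/6 = 1
~(((a -> c) <-> ~a) -> (~a <-> b)) = ~1 = 0
((~a | ~(b | c)) <-> (a <-> c)) -> ~(((a -> c) <-> ~a) -> (~a <-> b)) = 2/3 -> 0 = 1/3

1/3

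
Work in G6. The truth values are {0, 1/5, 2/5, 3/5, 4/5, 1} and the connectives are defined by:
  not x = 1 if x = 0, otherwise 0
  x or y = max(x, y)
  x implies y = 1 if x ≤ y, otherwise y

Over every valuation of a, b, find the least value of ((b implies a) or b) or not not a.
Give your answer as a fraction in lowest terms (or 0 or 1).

Take a = 0, b = 1/5:
b implies a = 1/5 implies 0 = 0
(b implies a) or b = 0 or 1/5 = 1/5
not a = not 0 = 1
not not a = not 1 = 0
((b implies a) or b) or not not a = 1/5 or 0 = 1/5
No assignment yields a value below 1/5, so this is the minimum.

1/5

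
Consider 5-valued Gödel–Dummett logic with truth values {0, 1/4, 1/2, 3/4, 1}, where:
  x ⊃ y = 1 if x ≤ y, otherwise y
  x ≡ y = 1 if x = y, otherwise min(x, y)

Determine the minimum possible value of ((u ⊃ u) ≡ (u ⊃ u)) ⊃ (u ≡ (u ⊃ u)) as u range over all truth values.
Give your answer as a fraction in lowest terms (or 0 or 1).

0

Take u = 0:
u ⊃ u = 0 ⊃ 0 = 1
u ⊃ u = 0 ⊃ 0 = 1
(u ⊃ u) ≡ (u ⊃ u) = 1 ≡ 1 = 1
u ⊃ u = 0 ⊃ 0 = 1
u ≡ (u ⊃ u) = 0 ≡ 1 = 0
((u ⊃ u) ≡ (u ⊃ u)) ⊃ (u ≡ (u ⊃ u)) = 1 ⊃ 0 = 0
No assignment yields a value below 0, so this is the minimum.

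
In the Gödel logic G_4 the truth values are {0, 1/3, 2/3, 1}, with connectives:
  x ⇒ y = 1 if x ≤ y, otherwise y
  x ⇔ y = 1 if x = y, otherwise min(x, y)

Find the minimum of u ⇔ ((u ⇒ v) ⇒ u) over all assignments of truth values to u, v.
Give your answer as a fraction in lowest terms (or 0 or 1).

1/3

Take u = 1/3, v = 0:
u ⇒ v = 1/3 ⇒ 0 = 0
(u ⇒ v) ⇒ u = 0 ⇒ 1/3 = 1
u ⇔ ((u ⇒ v) ⇒ u) = 1/3 ⇔ 1 = 1/3
No assignment yields a value below 1/3, so this is the minimum.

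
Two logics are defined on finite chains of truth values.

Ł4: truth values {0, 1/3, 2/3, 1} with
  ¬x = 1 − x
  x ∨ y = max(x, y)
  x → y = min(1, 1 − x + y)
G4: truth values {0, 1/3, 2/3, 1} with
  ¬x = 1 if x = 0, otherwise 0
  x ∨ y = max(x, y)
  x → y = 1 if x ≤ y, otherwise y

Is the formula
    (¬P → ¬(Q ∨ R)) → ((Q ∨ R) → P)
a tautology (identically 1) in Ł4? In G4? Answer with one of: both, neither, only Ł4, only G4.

In Ł4: every assignment gives 1 — tautology.
In G4: at P = 1/3, Q = 0, R = 2/3 the value is 1/3 — not a tautology.

only Ł4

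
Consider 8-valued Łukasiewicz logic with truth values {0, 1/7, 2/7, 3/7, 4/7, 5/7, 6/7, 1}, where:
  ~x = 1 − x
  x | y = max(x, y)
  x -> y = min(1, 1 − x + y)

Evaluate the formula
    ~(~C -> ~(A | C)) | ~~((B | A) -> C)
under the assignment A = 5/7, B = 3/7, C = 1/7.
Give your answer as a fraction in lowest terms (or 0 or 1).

4/7

~C = ~1/7 = 6/7
A | C = 5/7 | 1/7 = 5/7
~(A | C) = ~5/7 = 2/7
~C -> ~(A | C) = 6/7 -> 2/7 = 3/7
~(~C -> ~(A | C)) = ~3/7 = 4/7
B | A = 3/7 | 5/7 = 5/7
(B | A) -> C = 5/7 -> 1/7 = 3/7
~((B | A) -> C) = ~3/7 = 4/7
~~((B | A) -> C) = ~4/7 = 3/7
~(~C -> ~(A | C)) | ~~((B | A) -> C) = 4/7 | 3/7 = 4/7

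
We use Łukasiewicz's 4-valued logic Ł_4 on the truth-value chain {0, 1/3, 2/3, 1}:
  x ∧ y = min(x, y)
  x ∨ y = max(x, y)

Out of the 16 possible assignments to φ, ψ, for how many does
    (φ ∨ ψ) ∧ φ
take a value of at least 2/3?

8

φ = 0, ψ = 0 ↦ 0  <
φ = 0, ψ = 1/3 ↦ 0  <
φ = 0, ψ = 2/3 ↦ 0  <
φ = 0, ψ = 1 ↦ 0  <
φ = 1/3, ψ = 0 ↦ 1/3  <
φ = 1/3, ψ = 1/3 ↦ 1/3  <
φ = 1/3, ψ = 2/3 ↦ 1/3  <
φ = 1/3, ψ = 1 ↦ 1/3  <
φ = 2/3, ψ = 0 ↦ 2/3  ≥
φ = 2/3, ψ = 1/3 ↦ 2/3  ≥
φ = 2/3, ψ = 2/3 ↦ 2/3  ≥
φ = 2/3, ψ = 1 ↦ 2/3  ≥
φ = 1, ψ = 0 ↦ 1  ≥
φ = 1, ψ = 1/3 ↦ 1  ≥
φ = 1, ψ = 2/3 ↦ 1  ≥
φ = 1, ψ = 1 ↦ 1  ≥
So 8 of the 16 assignments meet the threshold.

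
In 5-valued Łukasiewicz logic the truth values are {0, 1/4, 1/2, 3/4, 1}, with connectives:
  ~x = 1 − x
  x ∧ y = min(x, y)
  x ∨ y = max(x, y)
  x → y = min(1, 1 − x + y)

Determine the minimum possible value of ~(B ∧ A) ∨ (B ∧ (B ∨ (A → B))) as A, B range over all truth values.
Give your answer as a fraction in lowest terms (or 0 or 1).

1/2

Take A = 1/2, B = 1/2:
B ∧ A = 1/2 ∧ 1/2 = 1/2
~(B ∧ A) = ~1/2 = 1/2
A → B = 1/2 → 1/2 = 1
B ∨ (A → B) = 1/2 ∨ 1 = 1
B ∧ (B ∨ (A → B)) = 1/2 ∧ 1 = 1/2
~(B ∧ A) ∨ (B ∧ (B ∨ (A → B))) = 1/2 ∨ 1/2 = 1/2
No assignment yields a value below 1/2, so this is the minimum.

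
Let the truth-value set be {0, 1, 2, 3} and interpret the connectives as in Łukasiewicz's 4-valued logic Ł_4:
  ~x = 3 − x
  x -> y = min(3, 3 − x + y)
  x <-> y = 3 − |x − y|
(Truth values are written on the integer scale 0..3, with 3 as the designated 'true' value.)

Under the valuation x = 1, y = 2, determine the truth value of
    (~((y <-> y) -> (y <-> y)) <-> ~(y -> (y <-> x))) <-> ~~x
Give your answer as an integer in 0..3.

y <-> y = 2 <-> 2 = 3
y <-> y = 2 <-> 2 = 3
(y <-> y) -> (y <-> y) = 3 -> 3 = 3
~((y <-> y) -> (y <-> y)) = ~3 = 0
y <-> x = 2 <-> 1 = 2
y -> (y <-> x) = 2 -> 2 = 3
~(y -> (y <-> x)) = ~3 = 0
~((y <-> y) -> (y <-> y)) <-> ~(y -> (y <-> x)) = 0 <-> 0 = 3
~x = ~1 = 2
~~x = ~2 = 1
(~((y <-> y) -> (y <-> y)) <-> ~(y -> (y <-> x))) <-> ~~x = 3 <-> 1 = 1

1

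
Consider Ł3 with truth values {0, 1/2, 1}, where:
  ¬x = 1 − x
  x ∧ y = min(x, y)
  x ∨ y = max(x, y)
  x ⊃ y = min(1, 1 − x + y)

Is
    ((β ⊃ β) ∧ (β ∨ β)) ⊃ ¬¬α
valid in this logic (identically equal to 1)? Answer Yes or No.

No

Counterexample: take α = 0, β = 1/2.
β ⊃ β = 1/2 ⊃ 1/2 = 1
β ∨ β = 1/2 ∨ 1/2 = 1/2
(β ⊃ β) ∧ (β ∨ β) = 1 ∧ 1/2 = 1/2
¬α = ¬0 = 1
¬¬α = ¬1 = 0
((β ⊃ β) ∧ (β ∨ β)) ⊃ ¬¬α = 1/2 ⊃ 0 = 1/2
This gives 1/2 ≠ 1.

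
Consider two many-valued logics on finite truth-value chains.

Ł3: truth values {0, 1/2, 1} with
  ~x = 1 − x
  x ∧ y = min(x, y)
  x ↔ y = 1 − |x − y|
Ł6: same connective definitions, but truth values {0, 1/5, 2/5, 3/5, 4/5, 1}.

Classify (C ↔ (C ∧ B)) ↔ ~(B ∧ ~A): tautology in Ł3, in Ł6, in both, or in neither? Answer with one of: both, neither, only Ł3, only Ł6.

In Ł3: at A = 0, B = 0, C = 1/2 the value is 1/2 — not a tautology.
In Ł6: at A = 0, B = 0, C = 1/5 the value is 4/5 — not a tautology.

neither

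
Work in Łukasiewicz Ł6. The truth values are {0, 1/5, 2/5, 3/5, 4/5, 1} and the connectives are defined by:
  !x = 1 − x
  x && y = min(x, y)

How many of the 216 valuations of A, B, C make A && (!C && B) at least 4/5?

value 1: 1 assignment (counts)
value 4/5: 7 assignments (counts)
value 3/5: 19 assignments
value 2/5: 37 assignments
value 1/5: 61 assignments
value 0: 91 assignments
So 8 of the 216 assignments meet the threshold.

8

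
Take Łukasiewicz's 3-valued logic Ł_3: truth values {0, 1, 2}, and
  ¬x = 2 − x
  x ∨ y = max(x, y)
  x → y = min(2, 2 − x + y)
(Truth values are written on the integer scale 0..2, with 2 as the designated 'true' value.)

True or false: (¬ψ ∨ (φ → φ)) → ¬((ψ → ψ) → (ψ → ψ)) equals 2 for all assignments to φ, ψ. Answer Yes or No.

Counterexample: take φ = 0, ψ = 0.
¬ψ = ¬0 = 2
φ → φ = 0 → 0 = 2
¬ψ ∨ (φ → φ) = 2 ∨ 2 = 2
ψ → ψ = 0 → 0 = 2
ψ → ψ = 0 → 0 = 2
(ψ → ψ) → (ψ → ψ) = 2 → 2 = 2
¬((ψ → ψ) → (ψ → ψ)) = ¬2 = 0
(¬ψ ∨ (φ → φ)) → ¬((ψ → ψ) → (ψ → ψ)) = 2 → 0 = 0
This gives 0 ≠ 2.

No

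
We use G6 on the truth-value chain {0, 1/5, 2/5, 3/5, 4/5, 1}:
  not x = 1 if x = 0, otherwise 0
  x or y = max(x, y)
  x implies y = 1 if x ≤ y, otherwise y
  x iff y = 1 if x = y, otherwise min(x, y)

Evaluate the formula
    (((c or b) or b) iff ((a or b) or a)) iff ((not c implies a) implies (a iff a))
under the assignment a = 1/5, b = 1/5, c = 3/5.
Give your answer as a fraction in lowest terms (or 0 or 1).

c or b = 3/5 or 1/5 = 3/5
(c or b) or b = 3/5 or 1/5 = 3/5
a or b = 1/5 or 1/5 = 1/5
(a or b) or a = 1/5 or 1/5 = 1/5
((c or b) or b) iff ((a or b) or a) = 3/5 iff 1/5 = 1/5
not c = not 3/5 = 0
not c implies a = 0 implies 1/5 = 1
a iff a = 1/5 iff 1/5 = 1
(not c implies a) implies (a iff a) = 1 implies 1 = 1
(((c or b) or b) iff ((a or b) or a)) iff ((not c implies a) implies (a iff a)) = 1/5 iff 1 = 1/5

1/5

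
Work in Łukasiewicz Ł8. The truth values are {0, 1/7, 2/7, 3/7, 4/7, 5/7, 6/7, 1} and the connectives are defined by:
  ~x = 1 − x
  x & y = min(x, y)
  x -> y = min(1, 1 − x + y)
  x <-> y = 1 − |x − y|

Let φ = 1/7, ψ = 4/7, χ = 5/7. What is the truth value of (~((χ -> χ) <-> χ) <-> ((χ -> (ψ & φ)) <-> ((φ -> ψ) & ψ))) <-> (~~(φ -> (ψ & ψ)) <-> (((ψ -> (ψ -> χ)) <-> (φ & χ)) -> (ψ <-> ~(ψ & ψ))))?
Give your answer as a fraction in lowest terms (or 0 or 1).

χ -> χ = 5/7 -> 5/7 = 1
(χ -> χ) <-> χ = 1 <-> 5/7 = 5/7
~((χ -> χ) <-> χ) = ~5/7 = 2/7
ψ & φ = 4/7 & 1/7 = 1/7
χ -> (ψ & φ) = 5/7 -> 1/7 = 3/7
φ -> ψ = 1/7 -> 4/7 = 1
(φ -> ψ) & ψ = 1 & 4/7 = 4/7
(χ -> (ψ & φ)) <-> ((φ -> ψ) & ψ) = 3/7 <-> 4/7 = 6/7
~((χ -> χ) <-> χ) <-> ((χ -> (ψ & φ)) <-> ((φ -> ψ) & ψ)) = 2/7 <-> 6/7 = 3/7
ψ & ψ = 4/7 & 4/7 = 4/7
φ -> (ψ & ψ) = 1/7 -> 4/7 = 1
~(φ -> (ψ & ψ)) = ~1 = 0
~~(φ -> (ψ & ψ)) = ~0 = 1
ψ -> χ = 4/7 -> 5/7 = 1
ψ -> (ψ -> χ) = 4/7 -> 1 = 1
φ & χ = 1/7 & 5/7 = 1/7
(ψ -> (ψ -> χ)) <-> (φ & χ) = 1 <-> 1/7 = 1/7
ψ & ψ = 4/7 & 4/7 = 4/7
~(ψ & ψ) = ~4/7 = 3/7
ψ <-> ~(ψ & ψ) = 4/7 <-> 3/7 = 6/7
((ψ -> (ψ -> χ)) <-> (φ & χ)) -> (ψ <-> ~(ψ & ψ)) = 1/7 -> 6/7 = 1
~~(φ -> (ψ & ψ)) <-> (((ψ -> (ψ -> χ)) <-> (φ & χ)) -> (ψ <-> ~(ψ & ψ))) = 1 <-> 1 = 1
(~((χ -> χ) <-> χ) <-> ((χ -> (ψ & φ)) <-> ((φ -> ψ) & ψ))) <-> (~~(φ -> (ψ & ψ)) <-> (((ψ -> (ψ -> χ)) <-> (φ & χ)) -> (ψ <-> ~(ψ & ψ)))) = 3/7 <-> 1 = 3/7

3/7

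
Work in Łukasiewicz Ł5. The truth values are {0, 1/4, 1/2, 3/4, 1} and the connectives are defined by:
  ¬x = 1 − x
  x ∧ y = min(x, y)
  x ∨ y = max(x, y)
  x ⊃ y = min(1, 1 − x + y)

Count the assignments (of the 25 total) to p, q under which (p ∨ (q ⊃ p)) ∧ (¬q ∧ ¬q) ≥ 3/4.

10

value 1: 5 assignments (counts)
value 3/4: 5 assignments (counts)
value 1/2: 5 assignments
value 1/4: 5 assignments
value 0: 5 assignments
So 10 of the 25 assignments meet the threshold.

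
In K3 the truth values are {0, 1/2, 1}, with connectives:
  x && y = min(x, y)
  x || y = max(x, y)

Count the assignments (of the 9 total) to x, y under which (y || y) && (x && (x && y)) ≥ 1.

x = 0, y = 0 ↦ 0  <
x = 0, y = 1/2 ↦ 0  <
x = 0, y = 1 ↦ 0  <
x = 1/2, y = 0 ↦ 0  <
x = 1/2, y = 1/2 ↦ 1/2  <
x = 1/2, y = 1 ↦ 1/2  <
x = 1, y = 0 ↦ 0  <
x = 1, y = 1/2 ↦ 1/2  <
x = 1, y = 1 ↦ 1  ≥
So 1 of the 9 assignments meets the threshold.

1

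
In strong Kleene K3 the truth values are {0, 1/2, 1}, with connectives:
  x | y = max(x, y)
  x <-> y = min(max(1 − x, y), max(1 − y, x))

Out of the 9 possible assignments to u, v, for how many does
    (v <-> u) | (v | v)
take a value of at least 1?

4

u = 0, v = 0 ↦ 1  ≥
u = 0, v = 1/2 ↦ 1/2  <
u = 0, v = 1 ↦ 1  ≥
u = 1/2, v = 0 ↦ 1/2  <
u = 1/2, v = 1/2 ↦ 1/2  <
u = 1/2, v = 1 ↦ 1  ≥
u = 1, v = 0 ↦ 0  <
u = 1, v = 1/2 ↦ 1/2  <
u = 1, v = 1 ↦ 1  ≥
So 4 of the 9 assignments meet the threshold.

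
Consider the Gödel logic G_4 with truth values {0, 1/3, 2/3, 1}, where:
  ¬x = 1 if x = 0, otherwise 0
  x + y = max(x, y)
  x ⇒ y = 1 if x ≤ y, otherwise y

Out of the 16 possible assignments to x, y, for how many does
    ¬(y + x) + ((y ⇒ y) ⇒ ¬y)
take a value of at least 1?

x = 0, y = 0 ↦ 1  ≥
x = 0, y = 1/3 ↦ 0  <
x = 0, y = 2/3 ↦ 0  <
x = 0, y = 1 ↦ 0  <
x = 1/3, y = 0 ↦ 1  ≥
x = 1/3, y = 1/3 ↦ 0  <
x = 1/3, y = 2/3 ↦ 0  <
x = 1/3, y = 1 ↦ 0  <
x = 2/3, y = 0 ↦ 1  ≥
x = 2/3, y = 1/3 ↦ 0  <
x = 2/3, y = 2/3 ↦ 0  <
x = 2/3, y = 1 ↦ 0  <
x = 1, y = 0 ↦ 1  ≥
x = 1, y = 1/3 ↦ 0  <
x = 1, y = 2/3 ↦ 0  <
x = 1, y = 1 ↦ 0  <
So 4 of the 16 assignments meet the threshold.

4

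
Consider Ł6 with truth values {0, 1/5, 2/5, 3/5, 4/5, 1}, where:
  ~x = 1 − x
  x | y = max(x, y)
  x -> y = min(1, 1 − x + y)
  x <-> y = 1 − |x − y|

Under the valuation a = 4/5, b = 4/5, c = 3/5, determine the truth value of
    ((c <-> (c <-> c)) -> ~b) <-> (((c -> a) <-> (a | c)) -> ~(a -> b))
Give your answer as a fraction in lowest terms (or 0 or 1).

3/5

c <-> c = 3/5 <-> 3/5 = 1
c <-> (c <-> c) = 3/5 <-> 1 = 3/5
~b = ~4/5 = 1/5
(c <-> (c <-> c)) -> ~b = 3/5 -> 1/5 = 3/5
c -> a = 3/5 -> 4/5 = 1
a | c = 4/5 | 3/5 = 4/5
(c -> a) <-> (a | c) = 1 <-> 4/5 = 4/5
a -> b = 4/5 -> 4/5 = 1
~(a -> b) = ~1 = 0
((c -> a) <-> (a | c)) -> ~(a -> b) = 4/5 -> 0 = 1/5
((c <-> (c <-> c)) -> ~b) <-> (((c -> a) <-> (a | c)) -> ~(a -> b)) = 3/5 <-> 1/5 = 3/5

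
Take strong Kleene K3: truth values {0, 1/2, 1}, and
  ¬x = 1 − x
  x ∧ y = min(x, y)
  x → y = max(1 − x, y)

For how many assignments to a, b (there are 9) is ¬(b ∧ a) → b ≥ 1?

3

a = 0, b = 0 ↦ 0  <
a = 0, b = 1/2 ↦ 1/2  <
a = 0, b = 1 ↦ 1  ≥
a = 1/2, b = 0 ↦ 0  <
a = 1/2, b = 1/2 ↦ 1/2  <
a = 1/2, b = 1 ↦ 1  ≥
a = 1, b = 0 ↦ 0  <
a = 1, b = 1/2 ↦ 1/2  <
a = 1, b = 1 ↦ 1  ≥
So 3 of the 9 assignments meet the threshold.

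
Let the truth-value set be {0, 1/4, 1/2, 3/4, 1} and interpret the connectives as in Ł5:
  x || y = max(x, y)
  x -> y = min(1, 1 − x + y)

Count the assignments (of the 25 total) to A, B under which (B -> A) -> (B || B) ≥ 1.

value 1: 9 assignments (counts)
value 3/4: 3 assignments
value 1/2: 4 assignments
value 1/4: 4 assignments
value 0: 5 assignments
So 9 of the 25 assignments meet the threshold.

9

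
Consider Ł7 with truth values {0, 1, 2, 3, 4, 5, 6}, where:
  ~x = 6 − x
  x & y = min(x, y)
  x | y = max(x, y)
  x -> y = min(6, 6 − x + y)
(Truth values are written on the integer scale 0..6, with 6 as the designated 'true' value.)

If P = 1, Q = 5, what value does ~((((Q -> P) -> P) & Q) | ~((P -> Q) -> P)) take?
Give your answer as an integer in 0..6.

Q -> P = 5 -> 1 = 2
(Q -> P) -> P = 2 -> 1 = 5
((Q -> P) -> P) & Q = 5 & 5 = 5
P -> Q = 1 -> 5 = 6
(P -> Q) -> P = 6 -> 1 = 1
~((P -> Q) -> P) = ~1 = 5
(((Q -> P) -> P) & Q) | ~((P -> Q) -> P) = 5 | 5 = 5
~((((Q -> P) -> P) & Q) | ~((P -> Q) -> P)) = ~5 = 1

1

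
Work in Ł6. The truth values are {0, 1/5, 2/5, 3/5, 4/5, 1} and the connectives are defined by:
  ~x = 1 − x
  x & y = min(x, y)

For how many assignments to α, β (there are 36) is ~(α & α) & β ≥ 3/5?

value 1: 1 assignment (counts)
value 4/5: 3 assignments (counts)
value 3/5: 5 assignments (counts)
value 2/5: 7 assignments
value 1/5: 9 assignments
value 0: 11 assignments
So 9 of the 36 assignments meet the threshold.

9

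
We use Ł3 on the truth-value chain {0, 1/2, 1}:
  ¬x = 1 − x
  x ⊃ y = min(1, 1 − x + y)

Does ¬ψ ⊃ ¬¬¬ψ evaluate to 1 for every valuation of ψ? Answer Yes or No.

ψ = 0 ↦ 1
ψ = 1/2 ↦ 1
ψ = 1 ↦ 1
Every assignment gives a value ≥ 1.

Yes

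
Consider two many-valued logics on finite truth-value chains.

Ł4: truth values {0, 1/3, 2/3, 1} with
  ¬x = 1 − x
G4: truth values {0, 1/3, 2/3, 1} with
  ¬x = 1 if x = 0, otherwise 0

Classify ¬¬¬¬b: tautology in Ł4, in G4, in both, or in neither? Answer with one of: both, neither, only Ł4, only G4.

neither

In Ł4: at b = 0 the value is 0 — not a tautology.
In G4: at b = 0 the value is 0 — not a tautology.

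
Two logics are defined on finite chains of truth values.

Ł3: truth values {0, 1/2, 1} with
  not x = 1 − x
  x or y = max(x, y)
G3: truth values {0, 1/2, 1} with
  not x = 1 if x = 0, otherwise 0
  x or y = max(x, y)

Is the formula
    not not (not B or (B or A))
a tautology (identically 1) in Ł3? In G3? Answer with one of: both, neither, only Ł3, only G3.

In Ł3: at A = 0, B = 1/2 the value is 1/2 — not a tautology.
In G3: every assignment gives 1 — tautology.

only G3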